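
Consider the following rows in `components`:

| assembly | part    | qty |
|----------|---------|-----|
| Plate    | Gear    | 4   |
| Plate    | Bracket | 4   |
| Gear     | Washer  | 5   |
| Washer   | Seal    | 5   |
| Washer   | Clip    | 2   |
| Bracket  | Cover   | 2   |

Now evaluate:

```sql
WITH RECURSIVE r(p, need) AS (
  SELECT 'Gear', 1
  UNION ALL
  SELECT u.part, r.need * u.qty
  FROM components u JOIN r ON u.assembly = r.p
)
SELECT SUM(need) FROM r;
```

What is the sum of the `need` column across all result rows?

Base: (Gear, need=1).
Iteration 1: components of {Gear} -> Washer = 1*5 = 5.
Iteration 2: components of {Washer} -> Clip = 5*2 = 10, Seal = 5*5 = 25.
Iteration 3: no further components; recursion stops.
SUM(need) = 1 + 5 + 25 + 10 = 41.

41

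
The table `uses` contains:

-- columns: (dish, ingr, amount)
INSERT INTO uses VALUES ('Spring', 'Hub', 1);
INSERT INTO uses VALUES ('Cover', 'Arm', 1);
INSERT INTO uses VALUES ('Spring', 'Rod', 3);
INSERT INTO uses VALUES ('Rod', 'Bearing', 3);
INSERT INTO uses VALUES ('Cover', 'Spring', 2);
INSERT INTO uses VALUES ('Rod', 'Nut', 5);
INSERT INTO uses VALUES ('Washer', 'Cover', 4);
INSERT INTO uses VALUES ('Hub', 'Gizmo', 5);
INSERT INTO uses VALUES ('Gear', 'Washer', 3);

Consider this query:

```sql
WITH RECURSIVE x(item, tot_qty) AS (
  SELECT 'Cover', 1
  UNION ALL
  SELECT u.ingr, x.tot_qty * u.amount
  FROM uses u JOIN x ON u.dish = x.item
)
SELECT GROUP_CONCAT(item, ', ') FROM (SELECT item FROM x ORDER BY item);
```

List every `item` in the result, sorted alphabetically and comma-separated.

Base: (Cover, tot_qty=1).
Iteration 1: components of {Cover} -> Arm = 1*1 = 1, Spring = 1*2 = 2.
Iteration 2: components of {Arm,Spring} -> Hub = 2*1 = 2, Rod = 2*3 = 6.
Iteration 3: components of {Hub,Rod} -> Bearing = 6*3 = 18, Gizmo = 2*5 = 10, Nut = 6*5 = 30.
Iteration 4: no further components; recursion stops.

Arm, Bearing, Cover, Gizmo, Hub, Nut, Rod, Spring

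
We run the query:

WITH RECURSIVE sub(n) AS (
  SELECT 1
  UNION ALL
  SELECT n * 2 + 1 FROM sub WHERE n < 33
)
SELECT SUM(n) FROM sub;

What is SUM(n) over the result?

120

Base: n=1.
Iteration 1: 1 < 33 holds -> n = 1 * 2 + 1 = 3.
Iteration 2: 3 < 33 holds -> n = 3 * 2 + 1 = 7.
Iteration 3: 7 < 33 holds -> n = 7 * 2 + 1 = 15.
Iteration 4: 15 < 33 holds -> n = 15 * 2 + 1 = 31.
Iteration 5: 31 < 33 holds -> n = 31 * 2 + 1 = 63.
Iteration 6: 63 < 33 fails; recursion stops.
SUM(n) = 1 + 3 + 7 + 15 + 31 + 63 = 120.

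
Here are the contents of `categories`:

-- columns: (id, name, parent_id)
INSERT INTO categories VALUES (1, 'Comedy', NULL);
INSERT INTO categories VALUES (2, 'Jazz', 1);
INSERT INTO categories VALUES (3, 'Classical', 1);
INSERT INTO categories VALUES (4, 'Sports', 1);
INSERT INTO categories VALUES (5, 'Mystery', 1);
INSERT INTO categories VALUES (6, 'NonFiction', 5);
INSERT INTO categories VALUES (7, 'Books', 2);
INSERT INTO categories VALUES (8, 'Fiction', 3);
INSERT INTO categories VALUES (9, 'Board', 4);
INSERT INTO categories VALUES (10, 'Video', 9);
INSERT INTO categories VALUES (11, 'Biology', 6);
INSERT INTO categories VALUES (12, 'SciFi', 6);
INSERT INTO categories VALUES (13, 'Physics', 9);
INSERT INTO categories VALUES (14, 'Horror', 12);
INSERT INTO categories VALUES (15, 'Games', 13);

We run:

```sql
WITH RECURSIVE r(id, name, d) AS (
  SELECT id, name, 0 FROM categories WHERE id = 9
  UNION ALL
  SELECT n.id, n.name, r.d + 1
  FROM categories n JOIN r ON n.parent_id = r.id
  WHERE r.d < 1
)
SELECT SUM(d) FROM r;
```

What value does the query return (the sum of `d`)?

2

Base: id=9 (Board) at d 0.
Iteration 1: rows with parent_id in {9} -> Video (id 10, d 1), Physics (id 13, d 1).
Iteration 2: d < 1 fails for all current rows; recursion stops.
SUM(d) = 0 + 1 + 1 = 2.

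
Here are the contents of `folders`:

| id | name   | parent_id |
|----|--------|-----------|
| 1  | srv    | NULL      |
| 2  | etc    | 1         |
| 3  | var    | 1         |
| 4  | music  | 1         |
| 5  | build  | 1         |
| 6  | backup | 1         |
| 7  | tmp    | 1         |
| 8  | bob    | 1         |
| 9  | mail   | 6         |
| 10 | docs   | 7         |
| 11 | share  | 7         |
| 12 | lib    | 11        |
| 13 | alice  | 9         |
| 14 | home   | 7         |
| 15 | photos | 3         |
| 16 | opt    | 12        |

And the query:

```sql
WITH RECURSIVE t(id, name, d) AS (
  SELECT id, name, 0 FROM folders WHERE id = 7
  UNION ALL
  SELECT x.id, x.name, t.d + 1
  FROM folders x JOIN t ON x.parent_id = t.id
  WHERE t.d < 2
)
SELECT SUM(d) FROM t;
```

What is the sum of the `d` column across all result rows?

Base: id=7 (tmp) at d 0.
Iteration 1: rows with parent_id in {7} -> docs (id 10, d 1), share (id 11, d 1), home (id 14, d 1).
Iteration 2: rows with parent_id in {10,11,14} -> lib (id 12, d 2).
Iteration 3: d < 2 fails for all current rows; recursion stops.
SUM(d) = 0 + 1 + 1 + 1 + 2 = 5.

5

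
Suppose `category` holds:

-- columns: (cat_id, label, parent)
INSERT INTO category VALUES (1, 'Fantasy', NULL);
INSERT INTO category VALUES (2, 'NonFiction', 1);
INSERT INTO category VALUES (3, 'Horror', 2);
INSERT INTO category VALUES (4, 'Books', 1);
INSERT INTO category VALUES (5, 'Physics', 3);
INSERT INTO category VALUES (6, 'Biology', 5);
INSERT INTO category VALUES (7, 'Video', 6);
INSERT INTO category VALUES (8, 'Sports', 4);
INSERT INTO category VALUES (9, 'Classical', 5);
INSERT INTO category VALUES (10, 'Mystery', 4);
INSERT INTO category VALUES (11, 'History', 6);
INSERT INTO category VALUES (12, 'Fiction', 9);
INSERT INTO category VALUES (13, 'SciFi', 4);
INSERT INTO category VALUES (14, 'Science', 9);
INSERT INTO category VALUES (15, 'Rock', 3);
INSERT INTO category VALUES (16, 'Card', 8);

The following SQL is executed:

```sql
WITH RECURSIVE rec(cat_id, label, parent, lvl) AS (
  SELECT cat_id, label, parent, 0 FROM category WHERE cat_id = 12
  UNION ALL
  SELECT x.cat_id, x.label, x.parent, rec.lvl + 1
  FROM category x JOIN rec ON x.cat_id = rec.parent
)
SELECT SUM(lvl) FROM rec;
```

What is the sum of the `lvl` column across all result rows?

Base: cat_id=12 (Fiction), parent=9, lvl 0.
Iteration 1: join on cat_id=9 -> Classical (id 9, parent=5, lvl 1).
Iteration 2: join on cat_id=5 -> Physics (id 5, parent=3, lvl 2).
Iteration 3: join on cat_id=3 -> Horror (id 3, parent=2, lvl 3).
Iteration 4: join on cat_id=2 -> NonFiction (id 2, parent=1, lvl 4).
Iteration 5: join on cat_id=1 -> Fantasy (id 1, parent=NULL, lvl 5).
Iteration 6: parent is NULL; no match; recursion stops.
SUM(lvl) = 0 + 1 + 2 + 3 + 4 + 5 = 15.

15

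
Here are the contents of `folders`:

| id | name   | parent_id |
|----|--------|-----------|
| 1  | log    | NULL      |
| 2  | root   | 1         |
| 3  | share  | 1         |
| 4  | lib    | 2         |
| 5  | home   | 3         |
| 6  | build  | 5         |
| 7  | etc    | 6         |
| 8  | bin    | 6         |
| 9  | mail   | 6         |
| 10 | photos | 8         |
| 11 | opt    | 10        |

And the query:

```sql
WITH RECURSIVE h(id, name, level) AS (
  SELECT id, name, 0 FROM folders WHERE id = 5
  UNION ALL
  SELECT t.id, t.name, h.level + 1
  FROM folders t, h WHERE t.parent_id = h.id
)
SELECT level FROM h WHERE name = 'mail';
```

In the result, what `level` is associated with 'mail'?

2

Base: id=5 (home) at level 0.
Iteration 1: rows with parent_id in {5} -> build (id 6, level 1).
Iteration 2: rows with parent_id in {6} -> etc (id 7, level 2), bin (id 8, level 2), mail (id 9, level 2).
Iteration 3: rows with parent_id in {7,8,9} -> photos (id 10, level 3).
Iteration 4: rows with parent_id in {10} -> opt (id 11, level 4).
Iteration 5: no rows with parent_id in {11}; recursion stops.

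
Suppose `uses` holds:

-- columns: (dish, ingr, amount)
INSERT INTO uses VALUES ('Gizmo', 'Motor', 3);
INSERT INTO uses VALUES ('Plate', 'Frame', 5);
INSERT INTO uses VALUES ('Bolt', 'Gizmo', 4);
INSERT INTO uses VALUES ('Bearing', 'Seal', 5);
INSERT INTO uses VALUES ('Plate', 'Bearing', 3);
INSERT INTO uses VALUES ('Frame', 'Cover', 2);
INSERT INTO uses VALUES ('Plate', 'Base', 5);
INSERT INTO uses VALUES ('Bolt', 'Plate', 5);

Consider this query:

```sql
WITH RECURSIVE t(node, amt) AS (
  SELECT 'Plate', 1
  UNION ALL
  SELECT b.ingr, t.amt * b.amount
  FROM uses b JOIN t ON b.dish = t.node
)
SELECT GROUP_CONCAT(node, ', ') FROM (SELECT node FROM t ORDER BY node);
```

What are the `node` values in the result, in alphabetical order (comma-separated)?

Base, Bearing, Cover, Frame, Plate, Seal

Base: (Plate, amt=1).
Iteration 1: components of {Plate} -> Base = 1*5 = 5, Bearing = 1*3 = 3, Frame = 1*5 = 5.
Iteration 2: components of {Base,Bearing,Frame} -> Cover = 5*2 = 10, Seal = 3*5 = 15.
Iteration 3: no further components; recursion stops.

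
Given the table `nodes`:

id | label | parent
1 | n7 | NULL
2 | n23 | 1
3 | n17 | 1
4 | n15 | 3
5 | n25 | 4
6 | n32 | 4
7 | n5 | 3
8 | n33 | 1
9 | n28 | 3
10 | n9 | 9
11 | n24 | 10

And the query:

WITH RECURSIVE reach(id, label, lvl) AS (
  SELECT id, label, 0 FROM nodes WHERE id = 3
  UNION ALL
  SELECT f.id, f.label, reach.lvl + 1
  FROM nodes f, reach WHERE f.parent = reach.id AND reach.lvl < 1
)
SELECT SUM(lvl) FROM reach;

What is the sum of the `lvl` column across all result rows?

3

Base: id=3 (n17) at lvl 0.
Iteration 1: rows with parent in {3} -> n15 (id 4, lvl 1), n5 (id 7, lvl 1), n28 (id 9, lvl 1).
Iteration 2: lvl < 1 fails for all current rows; recursion stops.
SUM(lvl) = 0 + 1 + 1 + 1 = 3.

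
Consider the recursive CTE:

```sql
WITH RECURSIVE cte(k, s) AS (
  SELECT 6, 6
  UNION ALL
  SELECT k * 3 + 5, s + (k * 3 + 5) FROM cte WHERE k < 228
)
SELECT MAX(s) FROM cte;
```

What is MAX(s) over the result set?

Base: k=6, s=6.
Iteration 1: 6 < 228 holds -> k = 6 * 3 + 5 = 23, s = 6 + 23 = 29.
Iteration 2: 23 < 228 holds -> k = 23 * 3 + 5 = 74, s = 29 + 74 = 103.
Iteration 3: 74 < 228 holds -> k = 74 * 3 + 5 = 227, s = 103 + 227 = 330.
Iteration 4: 227 < 228 holds -> k = 227 * 3 + 5 = 686, s = 330 + 686 = 1016.
Iteration 5: 686 < 228 fails; recursion stops.
s values: 6, 29, 103, 330, 1016; the maximum is 1016.

1016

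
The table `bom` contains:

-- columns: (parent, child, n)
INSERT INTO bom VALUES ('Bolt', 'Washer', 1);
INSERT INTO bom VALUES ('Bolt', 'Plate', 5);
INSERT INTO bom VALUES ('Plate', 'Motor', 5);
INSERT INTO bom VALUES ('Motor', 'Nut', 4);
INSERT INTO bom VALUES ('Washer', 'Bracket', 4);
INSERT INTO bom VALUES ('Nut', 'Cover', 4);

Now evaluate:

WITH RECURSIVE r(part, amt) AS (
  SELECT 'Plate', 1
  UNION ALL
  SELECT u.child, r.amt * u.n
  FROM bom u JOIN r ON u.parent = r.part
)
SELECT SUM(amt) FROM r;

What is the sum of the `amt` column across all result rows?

Base: (Plate, amt=1).
Iteration 1: components of {Plate} -> Motor = 1*5 = 5.
Iteration 2: components of {Motor} -> Nut = 5*4 = 20.
Iteration 3: components of {Nut} -> Cover = 20*4 = 80.
Iteration 4: no further components; recursion stops.
SUM(amt) = 1 + 5 + 20 + 80 = 106.

106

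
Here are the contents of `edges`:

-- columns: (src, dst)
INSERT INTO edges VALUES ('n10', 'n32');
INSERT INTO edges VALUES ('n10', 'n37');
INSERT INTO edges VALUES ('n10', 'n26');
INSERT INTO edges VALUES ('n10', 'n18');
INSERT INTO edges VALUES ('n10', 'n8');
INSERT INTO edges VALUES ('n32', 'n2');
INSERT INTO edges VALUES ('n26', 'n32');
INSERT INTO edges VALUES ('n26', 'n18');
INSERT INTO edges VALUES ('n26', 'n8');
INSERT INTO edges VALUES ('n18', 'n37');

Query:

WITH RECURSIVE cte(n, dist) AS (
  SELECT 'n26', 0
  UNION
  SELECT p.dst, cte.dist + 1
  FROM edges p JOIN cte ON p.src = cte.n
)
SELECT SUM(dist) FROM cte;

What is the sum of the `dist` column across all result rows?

7

Base: (n26, dist=0).
Iteration 1: edges from {n26} -> (n18, dist=1), (n32, dist=1), (n8, dist=1).
Iteration 2: edges from {n18,n32,n8} -> (n2, dist=2), (n37, dist=2).
Iteration 3: no outgoing edges from {n2,n37}; recursion stops.
SUM(dist) = 0 + 1 + 1 + 1 + 2 + 2 = 7.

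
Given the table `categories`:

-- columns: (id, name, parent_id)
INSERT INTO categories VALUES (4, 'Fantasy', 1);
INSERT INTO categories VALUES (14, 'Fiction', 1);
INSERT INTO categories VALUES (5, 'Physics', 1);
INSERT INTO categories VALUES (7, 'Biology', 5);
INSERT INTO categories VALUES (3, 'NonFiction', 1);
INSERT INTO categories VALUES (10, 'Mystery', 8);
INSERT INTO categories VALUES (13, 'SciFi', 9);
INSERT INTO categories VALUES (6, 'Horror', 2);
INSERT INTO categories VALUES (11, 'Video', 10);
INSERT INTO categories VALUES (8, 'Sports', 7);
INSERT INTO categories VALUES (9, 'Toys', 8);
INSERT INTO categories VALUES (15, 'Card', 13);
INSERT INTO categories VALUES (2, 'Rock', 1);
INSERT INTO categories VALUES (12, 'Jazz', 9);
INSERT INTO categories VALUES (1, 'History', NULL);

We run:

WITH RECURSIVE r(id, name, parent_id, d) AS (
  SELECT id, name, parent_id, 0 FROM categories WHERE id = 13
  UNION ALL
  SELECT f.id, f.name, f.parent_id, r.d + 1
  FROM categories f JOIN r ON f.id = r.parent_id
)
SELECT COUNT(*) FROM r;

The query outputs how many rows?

6

Base: id=13 (SciFi), parent_id=9, d 0.
Iteration 1: join on id=9 -> Toys (id 9, parent_id=8, d 1).
Iteration 2: join on id=8 -> Sports (id 8, parent_id=7, d 2).
Iteration 3: join on id=7 -> Biology (id 7, parent_id=5, d 3).
Iteration 4: join on id=5 -> Physics (id 5, parent_id=1, d 4).
Iteration 5: join on id=1 -> History (id 1, parent_id=NULL, d 5).
Iteration 6: parent_id is NULL; no match; recursion stops.
Total rows emitted: 6.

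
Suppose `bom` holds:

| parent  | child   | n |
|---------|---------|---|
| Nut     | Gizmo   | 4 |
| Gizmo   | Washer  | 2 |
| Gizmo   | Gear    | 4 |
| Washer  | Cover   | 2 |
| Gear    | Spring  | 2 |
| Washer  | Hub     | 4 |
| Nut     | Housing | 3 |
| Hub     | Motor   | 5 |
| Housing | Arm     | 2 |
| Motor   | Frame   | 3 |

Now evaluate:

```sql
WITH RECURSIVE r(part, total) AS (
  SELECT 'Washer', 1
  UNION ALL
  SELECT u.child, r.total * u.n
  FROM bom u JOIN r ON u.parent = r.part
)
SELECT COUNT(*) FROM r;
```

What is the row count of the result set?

5

Base: (Washer, total=1).
Iteration 1: components of {Washer} -> Cover = 1*2 = 2, Hub = 1*4 = 4.
Iteration 2: components of {Cover,Hub} -> Motor = 4*5 = 20.
Iteration 3: components of {Motor} -> Frame = 20*3 = 60.
Iteration 4: no further components; recursion stops.
Total rows emitted: 5.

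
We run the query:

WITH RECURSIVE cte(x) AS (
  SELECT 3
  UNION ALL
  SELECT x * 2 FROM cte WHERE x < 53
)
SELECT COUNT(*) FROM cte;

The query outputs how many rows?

6

Base: x=3.
Iteration 1: 3 < 53 holds -> x = 3 * 2 = 6.
Iteration 2: 6 < 53 holds -> x = 6 * 2 = 12.
Iteration 3: 12 < 53 holds -> x = 12 * 2 = 24.
Iteration 4: 24 < 53 holds -> x = 24 * 2 = 48.
Iteration 5: 48 < 53 holds -> x = 48 * 2 = 96.
Iteration 6: 96 < 53 fails; recursion stops.
Total rows emitted: 6.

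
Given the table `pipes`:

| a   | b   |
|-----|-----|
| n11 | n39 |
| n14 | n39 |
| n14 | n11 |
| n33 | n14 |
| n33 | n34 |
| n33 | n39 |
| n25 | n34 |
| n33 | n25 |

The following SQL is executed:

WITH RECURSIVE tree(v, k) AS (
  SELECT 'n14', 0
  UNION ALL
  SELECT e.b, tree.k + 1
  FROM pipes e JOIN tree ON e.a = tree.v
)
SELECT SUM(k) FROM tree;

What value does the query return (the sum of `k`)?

4

Base: (n14, k=0).
Iteration 1: edges from {n14} -> (n11, k=1), (n39, k=1).
Iteration 2: edges from {n11,n39} -> (n39, k=2).
Iteration 3: no outgoing edges from {n39}; recursion stops.
SUM(k) = 0 + 1 + 1 + 2 = 4.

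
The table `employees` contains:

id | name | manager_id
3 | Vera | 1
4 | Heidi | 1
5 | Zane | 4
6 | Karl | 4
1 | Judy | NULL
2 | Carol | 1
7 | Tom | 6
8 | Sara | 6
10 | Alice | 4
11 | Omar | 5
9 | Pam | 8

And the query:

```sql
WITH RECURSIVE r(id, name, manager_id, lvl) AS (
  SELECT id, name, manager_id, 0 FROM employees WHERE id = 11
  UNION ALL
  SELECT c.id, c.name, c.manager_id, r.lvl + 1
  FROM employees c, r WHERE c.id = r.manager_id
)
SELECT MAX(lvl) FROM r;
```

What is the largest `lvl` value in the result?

Base: id=11 (Omar), manager_id=5, lvl 0.
Iteration 1: join on id=5 -> Zane (id 5, manager_id=4, lvl 1).
Iteration 2: join on id=4 -> Heidi (id 4, manager_id=1, lvl 2).
Iteration 3: join on id=1 -> Judy (id 1, manager_id=NULL, lvl 3).
Iteration 4: manager_id is NULL; no match; recursion stops.
lvl values: 0, 1, 2, 3; the maximum is 3.

3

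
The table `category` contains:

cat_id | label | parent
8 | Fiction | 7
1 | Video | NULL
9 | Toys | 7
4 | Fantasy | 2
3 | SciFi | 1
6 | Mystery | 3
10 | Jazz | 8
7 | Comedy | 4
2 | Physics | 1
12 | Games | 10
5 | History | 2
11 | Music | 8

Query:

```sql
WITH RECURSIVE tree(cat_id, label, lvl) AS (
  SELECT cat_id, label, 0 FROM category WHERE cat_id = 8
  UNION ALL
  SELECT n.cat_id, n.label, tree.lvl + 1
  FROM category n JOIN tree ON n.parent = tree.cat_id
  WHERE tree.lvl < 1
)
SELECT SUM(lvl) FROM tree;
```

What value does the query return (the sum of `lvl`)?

2

Base: cat_id=8 (Fiction) at lvl 0.
Iteration 1: rows with parent in {8} -> Jazz (id 10, lvl 1), Music (id 11, lvl 1).
Iteration 2: lvl < 1 fails for all current rows; recursion stops.
SUM(lvl) = 0 + 1 + 1 = 2.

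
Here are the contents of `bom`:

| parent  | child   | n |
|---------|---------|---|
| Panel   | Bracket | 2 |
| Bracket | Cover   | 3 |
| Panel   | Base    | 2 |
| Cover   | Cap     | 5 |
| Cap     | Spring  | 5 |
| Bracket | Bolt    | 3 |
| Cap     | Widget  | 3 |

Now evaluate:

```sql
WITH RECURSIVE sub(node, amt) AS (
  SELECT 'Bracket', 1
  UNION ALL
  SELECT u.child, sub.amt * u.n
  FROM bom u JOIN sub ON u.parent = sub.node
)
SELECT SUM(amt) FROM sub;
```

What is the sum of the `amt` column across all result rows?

Base: (Bracket, amt=1).
Iteration 1: components of {Bracket} -> Bolt = 1*3 = 3, Cover = 1*3 = 3.
Iteration 2: components of {Bolt,Cover} -> Cap = 3*5 = 15.
Iteration 3: components of {Cap} -> Spring = 15*5 = 75, Widget = 15*3 = 45.
Iteration 4: no further components; recursion stops.
SUM(amt) = 1 + 3 + 3 + 15 + 75 + 45 = 142.

142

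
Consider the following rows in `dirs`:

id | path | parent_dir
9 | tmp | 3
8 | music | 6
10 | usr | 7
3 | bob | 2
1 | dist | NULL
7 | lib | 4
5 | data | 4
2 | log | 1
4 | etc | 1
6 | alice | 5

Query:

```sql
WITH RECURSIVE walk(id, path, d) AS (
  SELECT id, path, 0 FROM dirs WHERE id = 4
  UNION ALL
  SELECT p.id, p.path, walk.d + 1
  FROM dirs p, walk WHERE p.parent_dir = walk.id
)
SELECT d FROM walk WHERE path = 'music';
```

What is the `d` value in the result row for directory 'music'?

Base: id=4 (etc) at d 0.
Iteration 1: rows with parent_dir in {4} -> data (id 5, d 1), lib (id 7, d 1).
Iteration 2: rows with parent_dir in {5,7} -> alice (id 6, d 2), usr (id 10, d 2).
Iteration 3: rows with parent_dir in {6,10} -> music (id 8, d 3).
Iteration 4: no rows with parent_dir in {8}; recursion stops.

3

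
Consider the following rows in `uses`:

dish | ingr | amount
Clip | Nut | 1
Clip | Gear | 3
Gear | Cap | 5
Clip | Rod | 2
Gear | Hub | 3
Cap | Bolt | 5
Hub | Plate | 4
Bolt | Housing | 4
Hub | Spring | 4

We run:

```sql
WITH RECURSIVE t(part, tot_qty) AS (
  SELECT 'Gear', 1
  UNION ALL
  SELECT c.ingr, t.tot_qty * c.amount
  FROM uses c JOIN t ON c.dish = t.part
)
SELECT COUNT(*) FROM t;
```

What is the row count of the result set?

Base: (Gear, tot_qty=1).
Iteration 1: components of {Gear} -> Cap = 1*5 = 5, Hub = 1*3 = 3.
Iteration 2: components of {Cap,Hub} -> Bolt = 5*5 = 25, Plate = 3*4 = 12, Spring = 3*4 = 12.
Iteration 3: components of {Bolt,Plate,Spring} -> Housing = 25*4 = 100.
Iteration 4: no further components; recursion stops.
Total rows emitted: 7.

7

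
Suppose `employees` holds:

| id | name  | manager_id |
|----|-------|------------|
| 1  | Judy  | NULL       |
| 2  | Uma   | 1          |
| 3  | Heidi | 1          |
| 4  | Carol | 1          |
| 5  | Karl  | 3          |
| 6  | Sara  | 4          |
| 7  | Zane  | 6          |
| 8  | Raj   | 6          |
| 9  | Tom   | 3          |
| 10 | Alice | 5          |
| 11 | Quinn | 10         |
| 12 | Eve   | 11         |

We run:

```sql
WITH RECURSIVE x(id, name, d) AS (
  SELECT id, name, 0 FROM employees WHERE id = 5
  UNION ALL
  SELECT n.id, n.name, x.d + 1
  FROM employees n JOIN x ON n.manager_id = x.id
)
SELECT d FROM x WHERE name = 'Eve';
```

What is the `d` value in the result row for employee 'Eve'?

3

Base: id=5 (Karl) at d 0.
Iteration 1: rows with manager_id in {5} -> Alice (id 10, d 1).
Iteration 2: rows with manager_id in {10} -> Quinn (id 11, d 2).
Iteration 3: rows with manager_id in {11} -> Eve (id 12, d 3).
Iteration 4: no rows with manager_id in {12}; recursion stops.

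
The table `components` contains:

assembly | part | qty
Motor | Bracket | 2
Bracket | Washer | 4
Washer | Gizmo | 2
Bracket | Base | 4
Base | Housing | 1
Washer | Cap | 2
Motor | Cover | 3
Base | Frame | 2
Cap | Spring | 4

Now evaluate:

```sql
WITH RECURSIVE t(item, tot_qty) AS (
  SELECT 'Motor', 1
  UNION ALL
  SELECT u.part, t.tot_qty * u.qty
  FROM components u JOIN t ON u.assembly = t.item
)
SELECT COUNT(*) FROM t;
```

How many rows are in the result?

Base: (Motor, tot_qty=1).
Iteration 1: components of {Motor} -> Bracket = 1*2 = 2, Cover = 1*3 = 3.
Iteration 2: components of {Bracket,Cover} -> Base = 2*4 = 8, Washer = 2*4 = 8.
Iteration 3: components of {Base,Washer} -> Cap = 8*2 = 16, Frame = 8*2 = 16, Gizmo = 8*2 = 16, Housing = 8*1 = 8.
Iteration 4: components of {Cap,Frame,Gizmo,Housing} -> Spring = 16*4 = 64.
Iteration 5: no further components; recursion stops.
Total rows emitted: 10.

10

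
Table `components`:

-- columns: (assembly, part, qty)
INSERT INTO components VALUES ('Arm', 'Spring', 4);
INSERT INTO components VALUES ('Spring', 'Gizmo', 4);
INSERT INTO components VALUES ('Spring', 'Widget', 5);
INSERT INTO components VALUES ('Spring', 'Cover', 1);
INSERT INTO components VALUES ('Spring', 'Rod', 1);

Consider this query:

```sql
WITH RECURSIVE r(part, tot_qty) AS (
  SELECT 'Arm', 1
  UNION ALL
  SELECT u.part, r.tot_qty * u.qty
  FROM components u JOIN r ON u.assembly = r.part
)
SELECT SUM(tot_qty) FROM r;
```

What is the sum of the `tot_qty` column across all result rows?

49

Base: (Arm, tot_qty=1).
Iteration 1: components of {Arm} -> Spring = 1*4 = 4.
Iteration 2: components of {Spring} -> Cover = 4*1 = 4, Gizmo = 4*4 = 16, Rod = 4*1 = 4, Widget = 4*5 = 20.
Iteration 3: no further components; recursion stops.
SUM(tot_qty) = 1 + 4 + 4 + 16 + 20 + 4 = 49.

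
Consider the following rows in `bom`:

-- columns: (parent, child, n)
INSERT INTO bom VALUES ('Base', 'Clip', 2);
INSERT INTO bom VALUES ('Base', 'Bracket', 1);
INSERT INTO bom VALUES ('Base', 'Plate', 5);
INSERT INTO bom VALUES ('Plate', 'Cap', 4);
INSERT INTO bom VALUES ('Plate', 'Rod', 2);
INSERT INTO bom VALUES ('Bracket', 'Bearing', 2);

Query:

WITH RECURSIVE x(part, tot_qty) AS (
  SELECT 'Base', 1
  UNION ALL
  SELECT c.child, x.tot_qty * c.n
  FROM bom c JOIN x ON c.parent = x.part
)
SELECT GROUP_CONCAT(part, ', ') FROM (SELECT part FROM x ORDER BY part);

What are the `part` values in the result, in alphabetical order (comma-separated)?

Base, Bearing, Bracket, Cap, Clip, Plate, Rod

Base: (Base, tot_qty=1).
Iteration 1: components of {Base} -> Bracket = 1*1 = 1, Clip = 1*2 = 2, Plate = 1*5 = 5.
Iteration 2: components of {Bracket,Clip,Plate} -> Bearing = 1*2 = 2, Cap = 5*4 = 20, Rod = 5*2 = 10.
Iteration 3: no further components; recursion stops.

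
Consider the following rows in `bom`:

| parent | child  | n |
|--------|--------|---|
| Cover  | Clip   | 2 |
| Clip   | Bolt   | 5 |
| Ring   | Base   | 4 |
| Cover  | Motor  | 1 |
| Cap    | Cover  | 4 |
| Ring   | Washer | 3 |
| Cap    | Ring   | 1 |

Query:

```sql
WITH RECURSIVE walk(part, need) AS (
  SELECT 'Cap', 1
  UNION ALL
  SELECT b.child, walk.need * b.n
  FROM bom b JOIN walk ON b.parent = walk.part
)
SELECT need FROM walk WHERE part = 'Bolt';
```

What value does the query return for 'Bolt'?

Base: (Cap, need=1).
Iteration 1: components of {Cap} -> Cover = 1*4 = 4, Ring = 1*1 = 1.
Iteration 2: components of {Cover,Ring} -> Base = 1*4 = 4, Clip = 4*2 = 8, Motor = 4*1 = 4, Washer = 1*3 = 3.
Iteration 3: components of {Base,Clip,Motor,Washer} -> Bolt = 8*5 = 40.
Iteration 4: no further components; recursion stops.

40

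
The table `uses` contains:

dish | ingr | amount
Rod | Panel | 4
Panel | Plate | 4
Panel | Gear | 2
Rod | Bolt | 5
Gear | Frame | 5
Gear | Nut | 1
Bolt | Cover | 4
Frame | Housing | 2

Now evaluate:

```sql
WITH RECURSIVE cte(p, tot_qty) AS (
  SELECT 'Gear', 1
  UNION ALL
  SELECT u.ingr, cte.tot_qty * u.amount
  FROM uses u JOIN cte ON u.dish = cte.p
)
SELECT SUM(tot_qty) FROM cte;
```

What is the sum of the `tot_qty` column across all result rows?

17

Base: (Gear, tot_qty=1).
Iteration 1: components of {Gear} -> Frame = 1*5 = 5, Nut = 1*1 = 1.
Iteration 2: components of {Frame,Nut} -> Housing = 5*2 = 10.
Iteration 3: no further components; recursion stops.
SUM(tot_qty) = 1 + 5 + 1 + 10 = 17.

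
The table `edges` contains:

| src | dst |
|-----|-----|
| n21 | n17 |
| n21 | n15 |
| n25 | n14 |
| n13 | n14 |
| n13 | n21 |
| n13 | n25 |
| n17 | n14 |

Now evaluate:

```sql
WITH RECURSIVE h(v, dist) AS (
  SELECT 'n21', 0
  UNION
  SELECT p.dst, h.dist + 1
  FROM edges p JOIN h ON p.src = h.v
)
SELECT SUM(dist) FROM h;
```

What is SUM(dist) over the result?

4

Base: (n21, dist=0).
Iteration 1: edges from {n21} -> (n15, dist=1), (n17, dist=1).
Iteration 2: edges from {n15,n17} -> (n14, dist=2).
Iteration 3: no outgoing edges from {n14}; recursion stops.
SUM(dist) = 0 + 1 + 1 + 2 = 4.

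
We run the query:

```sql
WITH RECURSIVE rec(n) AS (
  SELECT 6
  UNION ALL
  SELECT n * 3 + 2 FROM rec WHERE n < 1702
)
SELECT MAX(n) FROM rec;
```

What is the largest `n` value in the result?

Base: n=6.
Iteration 1: 6 < 1702 holds -> n = 6 * 3 + 2 = 20.
Iteration 2: 20 < 1702 holds -> n = 20 * 3 + 2 = 62.
Iteration 3: 62 < 1702 holds -> n = 62 * 3 + 2 = 188.
Iteration 4: 188 < 1702 holds -> n = 188 * 3 + 2 = 566.
Iteration 5: 566 < 1702 holds -> n = 566 * 3 + 2 = 1700.
Iteration 6: 1700 < 1702 holds -> n = 1700 * 3 + 2 = 5102.
Iteration 7: 5102 < 1702 fails; recursion stops.
n values: 6, 20, 62, 188, 566, 1700, 5102; the maximum is 5102.

5102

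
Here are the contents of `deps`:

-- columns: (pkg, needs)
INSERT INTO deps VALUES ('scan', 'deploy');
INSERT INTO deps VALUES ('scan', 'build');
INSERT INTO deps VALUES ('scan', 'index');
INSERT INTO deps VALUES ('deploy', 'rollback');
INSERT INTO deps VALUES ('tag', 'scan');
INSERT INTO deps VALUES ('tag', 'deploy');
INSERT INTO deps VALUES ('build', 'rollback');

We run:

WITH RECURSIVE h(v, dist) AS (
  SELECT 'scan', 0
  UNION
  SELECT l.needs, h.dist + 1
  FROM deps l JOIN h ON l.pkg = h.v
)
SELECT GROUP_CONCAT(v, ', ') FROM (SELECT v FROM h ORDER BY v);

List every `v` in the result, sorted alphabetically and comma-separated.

Base: (scan, dist=0).
Iteration 1: edges from {scan} -> (build, dist=1), (deploy, dist=1), (index, dist=1).
Iteration 2: edges from {build,deploy,index} -> (rollback, dist=2). [UNION drops 1 duplicate row(s)]
Iteration 3: no outgoing edges from {rollback}; recursion stops.

build, deploy, index, rollback, scan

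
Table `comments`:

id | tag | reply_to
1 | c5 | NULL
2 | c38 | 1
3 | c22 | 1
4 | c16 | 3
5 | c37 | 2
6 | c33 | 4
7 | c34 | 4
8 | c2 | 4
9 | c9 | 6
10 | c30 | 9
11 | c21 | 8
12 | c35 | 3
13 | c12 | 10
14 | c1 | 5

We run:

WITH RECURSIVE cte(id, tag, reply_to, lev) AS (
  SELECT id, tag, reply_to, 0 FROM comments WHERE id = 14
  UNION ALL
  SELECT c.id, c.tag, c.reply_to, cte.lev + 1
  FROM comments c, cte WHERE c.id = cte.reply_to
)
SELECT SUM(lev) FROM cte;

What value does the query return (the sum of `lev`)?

6

Base: id=14 (c1), reply_to=5, lev 0.
Iteration 1: join on id=5 -> c37 (id 5, reply_to=2, lev 1).
Iteration 2: join on id=2 -> c38 (id 2, reply_to=1, lev 2).
Iteration 3: join on id=1 -> c5 (id 1, reply_to=NULL, lev 3).
Iteration 4: reply_to is NULL; no match; recursion stops.
SUM(lev) = 0 + 1 + 2 + 3 = 6.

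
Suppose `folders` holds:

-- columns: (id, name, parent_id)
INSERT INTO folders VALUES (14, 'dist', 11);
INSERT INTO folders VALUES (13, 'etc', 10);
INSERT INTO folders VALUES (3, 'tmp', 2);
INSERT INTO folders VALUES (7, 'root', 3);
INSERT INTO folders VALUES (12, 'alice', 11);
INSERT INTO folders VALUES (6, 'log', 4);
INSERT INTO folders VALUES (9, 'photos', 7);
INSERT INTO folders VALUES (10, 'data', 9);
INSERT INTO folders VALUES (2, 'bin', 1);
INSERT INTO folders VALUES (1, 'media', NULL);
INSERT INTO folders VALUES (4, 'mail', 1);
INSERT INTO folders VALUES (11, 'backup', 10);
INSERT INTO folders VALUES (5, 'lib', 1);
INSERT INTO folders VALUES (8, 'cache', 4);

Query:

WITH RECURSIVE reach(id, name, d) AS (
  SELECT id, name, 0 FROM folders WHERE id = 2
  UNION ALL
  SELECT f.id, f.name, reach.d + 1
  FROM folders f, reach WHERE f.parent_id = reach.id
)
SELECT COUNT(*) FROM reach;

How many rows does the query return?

9

Base: id=2 (bin) at d 0.
Iteration 1: rows with parent_id in {2} -> tmp (id 3, d 1).
Iteration 2: rows with parent_id in {3} -> root (id 7, d 2).
Iteration 3: rows with parent_id in {7} -> photos (id 9, d 3).
Iteration 4: rows with parent_id in {9} -> data (id 10, d 4).
Iteration 5: rows with parent_id in {10} -> backup (id 11, d 5), etc (id 13, d 5).
Iteration 6: rows with parent_id in {11,13} -> alice (id 12, d 6), dist (id 14, d 6).
Iteration 7: no rows with parent_id in {12,14}; recursion stops.
Total rows emitted: 9.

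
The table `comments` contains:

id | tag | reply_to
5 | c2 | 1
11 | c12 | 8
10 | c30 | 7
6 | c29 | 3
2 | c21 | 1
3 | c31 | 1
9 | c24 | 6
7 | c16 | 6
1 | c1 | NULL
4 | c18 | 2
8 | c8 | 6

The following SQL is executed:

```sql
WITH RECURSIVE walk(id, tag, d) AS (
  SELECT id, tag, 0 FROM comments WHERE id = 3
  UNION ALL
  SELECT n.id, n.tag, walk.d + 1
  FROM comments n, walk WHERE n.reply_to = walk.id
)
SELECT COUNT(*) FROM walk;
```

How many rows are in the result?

7

Base: id=3 (c31) at d 0.
Iteration 1: rows with reply_to in {3} -> c29 (id 6, d 1).
Iteration 2: rows with reply_to in {6} -> c16 (id 7, d 2), c8 (id 8, d 2), c24 (id 9, d 2).
Iteration 3: rows with reply_to in {7,8,9} -> c30 (id 10, d 3), c12 (id 11, d 3).
Iteration 4: no rows with reply_to in {10,11}; recursion stops.
Total rows emitted: 7.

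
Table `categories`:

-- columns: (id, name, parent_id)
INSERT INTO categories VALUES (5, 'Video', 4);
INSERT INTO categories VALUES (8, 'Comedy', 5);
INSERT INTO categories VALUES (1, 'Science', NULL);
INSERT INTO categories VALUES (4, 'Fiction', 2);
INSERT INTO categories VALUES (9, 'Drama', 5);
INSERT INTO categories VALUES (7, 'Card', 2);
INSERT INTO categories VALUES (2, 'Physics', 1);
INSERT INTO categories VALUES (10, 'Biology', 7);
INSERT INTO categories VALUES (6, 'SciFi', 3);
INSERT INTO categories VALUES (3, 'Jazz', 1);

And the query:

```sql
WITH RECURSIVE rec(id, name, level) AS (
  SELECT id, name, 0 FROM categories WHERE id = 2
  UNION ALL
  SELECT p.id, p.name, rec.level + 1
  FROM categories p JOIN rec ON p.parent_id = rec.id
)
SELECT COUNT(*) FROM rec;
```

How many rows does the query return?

Base: id=2 (Physics) at level 0.
Iteration 1: rows with parent_id in {2} -> Fiction (id 4, level 1), Card (id 7, level 1).
Iteration 2: rows with parent_id in {4,7} -> Video (id 5, level 2), Biology (id 10, level 2).
Iteration 3: rows with parent_id in {5,10} -> Comedy (id 8, level 3), Drama (id 9, level 3).
Iteration 4: no rows with parent_id in {8,9}; recursion stops.
Total rows emitted: 7.

7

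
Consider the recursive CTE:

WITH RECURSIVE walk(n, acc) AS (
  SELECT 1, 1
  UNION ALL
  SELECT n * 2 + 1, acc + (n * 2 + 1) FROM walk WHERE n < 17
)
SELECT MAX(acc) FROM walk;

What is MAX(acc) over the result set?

Base: n=1, acc=1.
Iteration 1: 1 < 17 holds -> n = 1 * 2 + 1 = 3, acc = 1 + 3 = 4.
Iteration 2: 3 < 17 holds -> n = 3 * 2 + 1 = 7, acc = 4 + 7 = 11.
Iteration 3: 7 < 17 holds -> n = 7 * 2 + 1 = 15, acc = 11 + 15 = 26.
Iteration 4: 15 < 17 holds -> n = 15 * 2 + 1 = 31, acc = 26 + 31 = 57.
Iteration 5: 31 < 17 fails; recursion stops.
acc values: 1, 4, 11, 26, 57; the maximum is 57.

57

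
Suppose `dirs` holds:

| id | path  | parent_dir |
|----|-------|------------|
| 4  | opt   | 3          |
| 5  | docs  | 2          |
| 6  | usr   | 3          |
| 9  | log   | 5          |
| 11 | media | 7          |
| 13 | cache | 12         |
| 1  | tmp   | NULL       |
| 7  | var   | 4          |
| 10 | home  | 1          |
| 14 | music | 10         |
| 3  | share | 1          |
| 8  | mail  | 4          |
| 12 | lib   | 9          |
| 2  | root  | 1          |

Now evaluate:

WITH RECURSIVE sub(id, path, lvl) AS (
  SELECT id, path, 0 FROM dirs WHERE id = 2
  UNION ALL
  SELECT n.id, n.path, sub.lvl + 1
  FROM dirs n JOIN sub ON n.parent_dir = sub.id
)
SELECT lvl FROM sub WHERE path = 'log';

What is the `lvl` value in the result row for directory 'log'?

Base: id=2 (root) at lvl 0.
Iteration 1: rows with parent_dir in {2} -> docs (id 5, lvl 1).
Iteration 2: rows with parent_dir in {5} -> log (id 9, lvl 2).
Iteration 3: rows with parent_dir in {9} -> lib (id 12, lvl 3).
Iteration 4: rows with parent_dir in {12} -> cache (id 13, lvl 4).
Iteration 5: no rows with parent_dir in {13}; recursion stops.

2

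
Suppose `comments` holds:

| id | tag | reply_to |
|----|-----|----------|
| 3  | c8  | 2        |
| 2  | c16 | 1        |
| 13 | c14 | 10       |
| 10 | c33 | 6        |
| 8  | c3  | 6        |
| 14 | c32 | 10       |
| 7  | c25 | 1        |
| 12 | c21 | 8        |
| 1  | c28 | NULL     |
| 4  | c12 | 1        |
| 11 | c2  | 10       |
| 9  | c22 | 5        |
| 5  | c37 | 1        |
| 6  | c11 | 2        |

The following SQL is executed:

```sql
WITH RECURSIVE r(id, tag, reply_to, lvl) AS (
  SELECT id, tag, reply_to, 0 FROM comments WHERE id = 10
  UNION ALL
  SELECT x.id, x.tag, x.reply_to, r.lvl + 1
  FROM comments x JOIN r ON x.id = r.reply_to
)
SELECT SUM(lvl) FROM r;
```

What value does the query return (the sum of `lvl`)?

Base: id=10 (c33), reply_to=6, lvl 0.
Iteration 1: join on id=6 -> c11 (id 6, reply_to=2, lvl 1).
Iteration 2: join on id=2 -> c16 (id 2, reply_to=1, lvl 2).
Iteration 3: join on id=1 -> c28 (id 1, reply_to=NULL, lvl 3).
Iteration 4: reply_to is NULL; no match; recursion stops.
SUM(lvl) = 0 + 1 + 2 + 3 = 6.

6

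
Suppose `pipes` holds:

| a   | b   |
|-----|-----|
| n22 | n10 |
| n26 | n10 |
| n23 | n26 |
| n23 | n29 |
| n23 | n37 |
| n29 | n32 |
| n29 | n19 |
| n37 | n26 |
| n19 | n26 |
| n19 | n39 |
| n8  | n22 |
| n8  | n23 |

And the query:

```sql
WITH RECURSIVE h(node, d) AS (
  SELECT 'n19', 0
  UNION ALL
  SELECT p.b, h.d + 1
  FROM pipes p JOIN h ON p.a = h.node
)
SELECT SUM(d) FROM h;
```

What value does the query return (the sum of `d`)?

4

Base: (n19, d=0).
Iteration 1: edges from {n19} -> (n26, d=1), (n39, d=1).
Iteration 2: edges from {n26,n39} -> (n10, d=2).
Iteration 3: no outgoing edges from {n10}; recursion stops.
SUM(d) = 0 + 1 + 1 + 2 = 4.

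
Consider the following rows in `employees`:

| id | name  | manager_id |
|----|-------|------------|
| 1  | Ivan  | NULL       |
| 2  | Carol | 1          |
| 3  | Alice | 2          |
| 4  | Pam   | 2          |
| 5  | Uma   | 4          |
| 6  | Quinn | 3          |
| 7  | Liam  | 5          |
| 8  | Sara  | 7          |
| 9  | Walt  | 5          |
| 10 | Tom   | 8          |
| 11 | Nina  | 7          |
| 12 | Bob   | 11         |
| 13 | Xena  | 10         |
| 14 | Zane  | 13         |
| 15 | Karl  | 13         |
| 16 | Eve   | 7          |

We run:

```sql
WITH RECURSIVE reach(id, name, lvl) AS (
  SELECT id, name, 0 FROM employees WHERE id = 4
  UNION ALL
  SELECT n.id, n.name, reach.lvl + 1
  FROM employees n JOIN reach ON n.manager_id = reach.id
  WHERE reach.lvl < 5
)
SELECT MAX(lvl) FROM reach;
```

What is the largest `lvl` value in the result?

Base: id=4 (Pam) at lvl 0.
Iteration 1: rows with manager_id in {4} -> Uma (id 5, lvl 1).
Iteration 2: rows with manager_id in {5} -> Liam (id 7, lvl 2), Walt (id 9, lvl 2).
Iteration 3: rows with manager_id in {7,9} -> Sara (id 8, lvl 3), Nina (id 11, lvl 3), Eve (id 16, lvl 3).
Iteration 4: rows with manager_id in {8,11,16} -> Tom (id 10, lvl 4), Bob (id 12, lvl 4).
Iteration 5: rows with manager_id in {10,12} -> Xena (id 13, lvl 5).
Iteration 6: lvl < 5 fails for all current rows; recursion stops.
lvl values: 0, 1, 2, 2, 3, 3, 3, 4, 4, 5; the maximum is 5.

5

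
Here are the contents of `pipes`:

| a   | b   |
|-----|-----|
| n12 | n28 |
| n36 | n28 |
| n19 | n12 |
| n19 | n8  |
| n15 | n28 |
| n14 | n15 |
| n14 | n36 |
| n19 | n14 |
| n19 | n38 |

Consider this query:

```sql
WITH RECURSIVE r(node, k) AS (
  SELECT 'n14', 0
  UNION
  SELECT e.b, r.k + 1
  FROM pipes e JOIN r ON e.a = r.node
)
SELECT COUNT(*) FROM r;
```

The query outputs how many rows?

Base: (n14, k=0).
Iteration 1: edges from {n14} -> (n15, k=1), (n36, k=1).
Iteration 2: edges from {n15,n36} -> (n28, k=2). [UNION drops 1 duplicate row(s)]
Iteration 3: no outgoing edges from {n28}; recursion stops.
Total rows emitted: 4.

4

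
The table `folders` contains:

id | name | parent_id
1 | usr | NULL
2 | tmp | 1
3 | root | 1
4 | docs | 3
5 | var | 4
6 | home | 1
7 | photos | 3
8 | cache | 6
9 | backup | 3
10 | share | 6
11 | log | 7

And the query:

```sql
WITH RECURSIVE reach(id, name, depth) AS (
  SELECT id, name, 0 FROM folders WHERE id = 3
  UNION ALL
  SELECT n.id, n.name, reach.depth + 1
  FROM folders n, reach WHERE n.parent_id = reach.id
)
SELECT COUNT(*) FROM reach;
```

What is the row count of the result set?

6

Base: id=3 (root) at depth 0.
Iteration 1: rows with parent_id in {3} -> docs (id 4, depth 1), photos (id 7, depth 1), backup (id 9, depth 1).
Iteration 2: rows with parent_id in {4,7,9} -> var (id 5, depth 2), log (id 11, depth 2).
Iteration 3: no rows with parent_id in {5,11}; recursion stops.
Total rows emitted: 6.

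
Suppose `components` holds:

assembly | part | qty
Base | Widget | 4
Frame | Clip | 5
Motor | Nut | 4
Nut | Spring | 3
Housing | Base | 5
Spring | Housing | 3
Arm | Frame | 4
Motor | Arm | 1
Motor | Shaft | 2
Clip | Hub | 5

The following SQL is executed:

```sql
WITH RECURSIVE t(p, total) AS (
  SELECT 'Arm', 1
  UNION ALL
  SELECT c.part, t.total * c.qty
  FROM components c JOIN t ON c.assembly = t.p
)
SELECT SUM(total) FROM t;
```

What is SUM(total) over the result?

Base: (Arm, total=1).
Iteration 1: components of {Arm} -> Frame = 1*4 = 4.
Iteration 2: components of {Frame} -> Clip = 4*5 = 20.
Iteration 3: components of {Clip} -> Hub = 20*5 = 100.
Iteration 4: no further components; recursion stops.
SUM(total) = 1 + 4 + 20 + 100 = 125.

125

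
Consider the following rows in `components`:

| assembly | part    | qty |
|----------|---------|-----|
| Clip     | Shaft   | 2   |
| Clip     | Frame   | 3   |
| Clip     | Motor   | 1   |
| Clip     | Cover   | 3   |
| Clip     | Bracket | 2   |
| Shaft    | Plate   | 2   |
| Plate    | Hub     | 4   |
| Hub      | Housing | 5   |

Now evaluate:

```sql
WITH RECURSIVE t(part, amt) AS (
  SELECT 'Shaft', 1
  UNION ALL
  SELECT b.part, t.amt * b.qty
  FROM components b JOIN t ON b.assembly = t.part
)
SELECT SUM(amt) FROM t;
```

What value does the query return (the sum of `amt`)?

51

Base: (Shaft, amt=1).
Iteration 1: components of {Shaft} -> Plate = 1*2 = 2.
Iteration 2: components of {Plate} -> Hub = 2*4 = 8.
Iteration 3: components of {Hub} -> Housing = 8*5 = 40.
Iteration 4: no further components; recursion stops.
SUM(amt) = 1 + 2 + 8 + 40 = 51.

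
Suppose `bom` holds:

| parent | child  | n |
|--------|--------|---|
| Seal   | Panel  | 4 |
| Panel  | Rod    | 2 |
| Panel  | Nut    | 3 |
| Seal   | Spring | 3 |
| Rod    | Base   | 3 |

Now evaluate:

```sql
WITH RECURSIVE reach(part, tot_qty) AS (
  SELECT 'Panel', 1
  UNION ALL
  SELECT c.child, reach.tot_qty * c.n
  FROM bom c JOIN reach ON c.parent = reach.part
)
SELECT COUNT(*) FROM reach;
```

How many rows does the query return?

4

Base: (Panel, tot_qty=1).
Iteration 1: components of {Panel} -> Nut = 1*3 = 3, Rod = 1*2 = 2.
Iteration 2: components of {Nut,Rod} -> Base = 2*3 = 6.
Iteration 3: no further components; recursion stops.
Total rows emitted: 4.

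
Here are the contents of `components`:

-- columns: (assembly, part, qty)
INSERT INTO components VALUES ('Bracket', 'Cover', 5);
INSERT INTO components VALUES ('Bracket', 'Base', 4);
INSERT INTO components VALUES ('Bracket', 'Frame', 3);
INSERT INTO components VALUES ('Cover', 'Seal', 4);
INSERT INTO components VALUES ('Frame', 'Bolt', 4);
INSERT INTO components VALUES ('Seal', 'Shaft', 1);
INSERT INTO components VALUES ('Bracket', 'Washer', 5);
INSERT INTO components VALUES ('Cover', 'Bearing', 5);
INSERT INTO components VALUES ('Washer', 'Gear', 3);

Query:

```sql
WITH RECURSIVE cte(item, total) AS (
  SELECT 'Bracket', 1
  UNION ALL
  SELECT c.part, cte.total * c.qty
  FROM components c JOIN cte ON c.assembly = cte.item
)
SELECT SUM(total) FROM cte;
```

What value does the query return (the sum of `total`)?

Base: (Bracket, total=1).
Iteration 1: components of {Bracket} -> Base = 1*4 = 4, Cover = 1*5 = 5, Frame = 1*3 = 3, Washer = 1*5 = 5.
Iteration 2: components of {Base,Cover,Frame,Washer} -> Bearing = 5*5 = 25, Bolt = 3*4 = 12, Gear = 5*3 = 15, Seal = 5*4 = 20.
Iteration 3: components of {Bearing,Bolt,Gear,Seal} -> Shaft = 20*1 = 20.
Iteration 4: no further components; recursion stops.
SUM(total) = 1 + 5 + 4 + 3 + 5 + 20 + 25 + 12 + 15 + 20 = 110.

110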